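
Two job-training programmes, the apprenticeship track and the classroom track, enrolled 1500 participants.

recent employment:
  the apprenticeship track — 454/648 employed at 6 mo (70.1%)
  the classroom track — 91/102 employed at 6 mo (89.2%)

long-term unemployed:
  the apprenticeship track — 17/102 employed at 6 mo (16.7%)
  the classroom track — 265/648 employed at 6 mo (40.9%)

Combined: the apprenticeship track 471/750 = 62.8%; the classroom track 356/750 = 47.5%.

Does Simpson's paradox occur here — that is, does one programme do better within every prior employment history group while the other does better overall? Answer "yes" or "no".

yes

Within each prior employment history level (recent employment 70.1% vs 89.2%; long-term unemployed 16.7% vs 40.9%), the classroom track has the higher rate every time. Pooled: 62.8% vs 47.5% — the apprenticeship track has the higher rate overall. The two comparisons disagree.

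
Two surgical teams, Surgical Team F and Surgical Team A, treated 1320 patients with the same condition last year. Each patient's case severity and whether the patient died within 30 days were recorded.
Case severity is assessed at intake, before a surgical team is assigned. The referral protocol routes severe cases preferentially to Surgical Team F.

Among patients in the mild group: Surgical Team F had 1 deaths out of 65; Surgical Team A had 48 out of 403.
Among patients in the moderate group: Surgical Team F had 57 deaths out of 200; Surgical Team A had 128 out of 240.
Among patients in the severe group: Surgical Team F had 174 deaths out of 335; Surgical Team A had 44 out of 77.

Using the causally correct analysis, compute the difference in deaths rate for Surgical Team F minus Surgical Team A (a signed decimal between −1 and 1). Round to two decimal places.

-0.14

Surgical Team F is lower inside every case severity stratum but Surgical Team A is lower in aggregate. Whether to stratify depends on how case severity relates to the surgical team.
Case severity differs across surgical teams for reasons unrelated to any effect of the surgical team itself, and it separately predicts the outcome — a classic confounder. We must compare within case severity levels.
Adjusting over the population distribution of case severity: 0.355·(0.015−0.119) + 0.333·(0.285−0.533) + 0.312·(0.519−0.571) = -0.136.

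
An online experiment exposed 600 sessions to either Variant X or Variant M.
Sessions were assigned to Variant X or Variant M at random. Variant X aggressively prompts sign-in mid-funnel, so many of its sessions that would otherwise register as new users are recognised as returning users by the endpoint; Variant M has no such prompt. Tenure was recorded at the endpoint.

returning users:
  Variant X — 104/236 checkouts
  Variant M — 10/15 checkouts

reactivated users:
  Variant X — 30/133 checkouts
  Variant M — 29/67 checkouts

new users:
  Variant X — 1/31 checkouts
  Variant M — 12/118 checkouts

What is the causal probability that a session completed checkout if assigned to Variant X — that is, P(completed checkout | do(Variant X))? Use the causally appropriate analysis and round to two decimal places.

The stratified and pooled comparisons disagree (Variant M wins within each user tenure; Variant X wins overall), so the answer turns on the causal role of user tenure.
Stratifying would compare variants among sessions the variants themselves sorted into user tenure groups — a form of selection on an intermediate. The unconditioned pooled rates give the total causal effect.
So P(outcome | do(Variant X)) is just the pooled rate for Variant X: 135/400 = 0.338.

0.34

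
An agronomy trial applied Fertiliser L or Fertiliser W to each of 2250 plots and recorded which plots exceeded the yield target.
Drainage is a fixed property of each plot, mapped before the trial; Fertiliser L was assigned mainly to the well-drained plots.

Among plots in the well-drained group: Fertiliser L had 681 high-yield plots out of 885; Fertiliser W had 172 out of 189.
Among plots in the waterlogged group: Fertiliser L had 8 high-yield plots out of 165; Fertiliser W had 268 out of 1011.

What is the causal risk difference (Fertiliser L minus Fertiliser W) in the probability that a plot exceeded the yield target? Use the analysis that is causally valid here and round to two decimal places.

Fertiliser W is higher inside every field drainage stratum but Fertiliser L is higher in aggregate. Whether to stratify depends on how field drainage relates to the fertiliser.
Here field drainage is a common cause — it drives both which fertiliser a case falls under and the outcome. The crude comparison mixes populations; the stratum-specific rates are the causally relevant ones.
Adjusting over the population distribution of field drainage: 0.477·(0.769−0.910) + 0.523·(0.048−0.265) = -0.180.

-0.18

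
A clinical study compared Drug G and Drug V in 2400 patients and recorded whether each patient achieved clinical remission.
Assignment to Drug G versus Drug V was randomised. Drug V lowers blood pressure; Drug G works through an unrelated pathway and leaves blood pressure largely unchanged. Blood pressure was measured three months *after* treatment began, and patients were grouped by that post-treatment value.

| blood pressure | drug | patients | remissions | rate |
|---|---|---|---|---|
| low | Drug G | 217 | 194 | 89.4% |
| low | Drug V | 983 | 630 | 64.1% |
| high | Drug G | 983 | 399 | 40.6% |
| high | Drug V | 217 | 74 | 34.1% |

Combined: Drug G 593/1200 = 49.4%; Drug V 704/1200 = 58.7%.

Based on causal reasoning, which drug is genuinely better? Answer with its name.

The distribution of blood pressure is itself part of what the drug does — it is an intermediate outcome. Holding it fixed would remove that part of the effect; the total effect is the pooled difference.
Pooled: Drug G 49.4% vs Drug V 58.7%; Drug V is higher overall.

Drug V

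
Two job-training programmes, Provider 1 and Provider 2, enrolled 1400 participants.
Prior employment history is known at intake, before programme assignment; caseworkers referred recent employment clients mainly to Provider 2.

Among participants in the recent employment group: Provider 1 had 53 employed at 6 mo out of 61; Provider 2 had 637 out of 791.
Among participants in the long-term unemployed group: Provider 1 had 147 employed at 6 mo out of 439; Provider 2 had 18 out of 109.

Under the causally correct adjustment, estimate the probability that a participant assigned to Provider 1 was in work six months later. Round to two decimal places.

0.66

Nothing the programme does changes prior employment history; the imbalance is an allocation artefact. With prior employment history also predicting the outcome, the pooled figure is confounded, and the within-stratum comparison is the causal one.
Standardising Provider 1 to the population prior employment history mix: 0.609·53/61 + 0.391·147/439 = 0.660.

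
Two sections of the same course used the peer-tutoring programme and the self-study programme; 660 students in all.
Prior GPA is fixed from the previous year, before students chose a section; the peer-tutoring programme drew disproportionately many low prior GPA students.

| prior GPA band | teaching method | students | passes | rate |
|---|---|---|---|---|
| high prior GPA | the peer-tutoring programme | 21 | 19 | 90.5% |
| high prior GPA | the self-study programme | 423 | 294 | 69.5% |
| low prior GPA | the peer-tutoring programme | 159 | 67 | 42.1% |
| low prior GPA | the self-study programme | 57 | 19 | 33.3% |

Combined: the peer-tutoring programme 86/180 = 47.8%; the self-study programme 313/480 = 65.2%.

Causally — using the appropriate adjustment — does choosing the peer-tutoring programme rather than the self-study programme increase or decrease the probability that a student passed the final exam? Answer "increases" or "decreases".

Nothing the teaching method does changes prior GPA band; the imbalance is an allocation artefact. With prior GPA band also predicting the outcome, the pooled figure is confounded, and the within-stratum comparison is the causal one.
Within each level — high prior GPA: 90.5% vs 69.5%; low prior GPA: 42.1% vs 33.3% — the peer-tutoring programme is higher every time.

increases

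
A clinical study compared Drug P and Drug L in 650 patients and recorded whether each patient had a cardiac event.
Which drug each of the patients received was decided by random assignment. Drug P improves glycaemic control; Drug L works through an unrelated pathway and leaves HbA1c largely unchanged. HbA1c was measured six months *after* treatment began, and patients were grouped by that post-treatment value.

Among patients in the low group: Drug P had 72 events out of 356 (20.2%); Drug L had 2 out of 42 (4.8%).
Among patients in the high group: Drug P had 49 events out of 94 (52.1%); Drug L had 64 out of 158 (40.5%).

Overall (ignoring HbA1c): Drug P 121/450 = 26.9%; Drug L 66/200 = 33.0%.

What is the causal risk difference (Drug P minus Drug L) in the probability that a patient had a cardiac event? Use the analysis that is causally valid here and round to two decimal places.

-0.06

The stratified and pooled comparisons disagree (Drug L wins within each HbA1c; Drug P wins overall), so the answer turns on the causal role of HbA1c.
Because the drug influences HbA1c, HbA1c is a post-treatment mediator, not a confounder. Stratifying on it would bias the estimate; the causal effect is the crude pooled difference.
The causal difference is the pooled difference: 0.269 − 0.330 = -0.061.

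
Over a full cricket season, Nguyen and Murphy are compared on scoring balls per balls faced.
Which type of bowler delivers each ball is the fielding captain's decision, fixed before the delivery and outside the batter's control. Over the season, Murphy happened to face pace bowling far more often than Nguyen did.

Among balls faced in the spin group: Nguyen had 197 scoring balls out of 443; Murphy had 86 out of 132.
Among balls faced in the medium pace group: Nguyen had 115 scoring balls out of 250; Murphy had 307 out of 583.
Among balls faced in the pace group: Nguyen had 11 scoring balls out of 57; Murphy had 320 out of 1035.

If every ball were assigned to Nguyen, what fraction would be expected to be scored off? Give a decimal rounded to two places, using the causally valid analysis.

0.34

Bowling type satisfies the back-door criterion: it is not a descendant of the player, and it blocks the spurious path from player to outcome. Adjusting for it (i.e., using the within-bowling type rates) gives the causal effect.
Standardising Nguyen to the population bowling type mix: 0.230·197/443 + 0.333·115/250 + 0.437·11/57 = 0.340.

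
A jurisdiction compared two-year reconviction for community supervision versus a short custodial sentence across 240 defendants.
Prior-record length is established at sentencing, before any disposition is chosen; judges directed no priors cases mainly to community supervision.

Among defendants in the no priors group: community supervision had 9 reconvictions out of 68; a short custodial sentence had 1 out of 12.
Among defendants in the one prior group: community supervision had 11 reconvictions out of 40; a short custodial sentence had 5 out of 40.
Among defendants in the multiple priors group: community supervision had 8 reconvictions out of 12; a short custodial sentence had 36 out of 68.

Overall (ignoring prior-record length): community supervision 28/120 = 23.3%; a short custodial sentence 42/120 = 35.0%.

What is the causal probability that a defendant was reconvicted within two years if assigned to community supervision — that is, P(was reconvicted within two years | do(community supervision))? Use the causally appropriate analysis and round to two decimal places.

0.36

The stratified and pooled comparisons disagree (a short custodial sentence wins within each prior-record length; community supervision wins overall), so the answer turns on the causal role of prior-record length.
The imbalance in prior-record length arose from how defendants were allocated, not from anything the disposition did; and prior-record length independently affects the outcome. The pooled gap is confounded — condition on prior-record length.
Standardising community supervision to the population prior-record length mix: 0.333·9/68 + 0.333·11/40 + 0.333·8/12 = 0.358.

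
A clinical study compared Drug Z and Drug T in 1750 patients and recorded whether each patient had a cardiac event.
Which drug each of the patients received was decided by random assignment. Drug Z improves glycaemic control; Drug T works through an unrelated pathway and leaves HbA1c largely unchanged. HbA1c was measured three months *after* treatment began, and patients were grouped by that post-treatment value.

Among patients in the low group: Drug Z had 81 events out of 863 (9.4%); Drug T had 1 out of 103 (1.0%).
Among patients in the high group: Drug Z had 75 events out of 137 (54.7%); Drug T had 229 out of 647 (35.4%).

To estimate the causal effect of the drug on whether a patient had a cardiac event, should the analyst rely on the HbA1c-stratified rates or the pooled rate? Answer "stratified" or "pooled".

The HbA1c-specific comparison favours Drug T throughout, but the pooled figures favour Drug Z. The question is whether to condition on HbA1c.
Because the drug influences HbA1c, HbA1c is a post-treatment mediator, not a confounder. Stratifying on it would bias the estimate; the causal effect is the crude pooled difference.
Pooled: Drug Z 15.6% vs Drug T 30.7%; Drug Z is lower overall.

pooled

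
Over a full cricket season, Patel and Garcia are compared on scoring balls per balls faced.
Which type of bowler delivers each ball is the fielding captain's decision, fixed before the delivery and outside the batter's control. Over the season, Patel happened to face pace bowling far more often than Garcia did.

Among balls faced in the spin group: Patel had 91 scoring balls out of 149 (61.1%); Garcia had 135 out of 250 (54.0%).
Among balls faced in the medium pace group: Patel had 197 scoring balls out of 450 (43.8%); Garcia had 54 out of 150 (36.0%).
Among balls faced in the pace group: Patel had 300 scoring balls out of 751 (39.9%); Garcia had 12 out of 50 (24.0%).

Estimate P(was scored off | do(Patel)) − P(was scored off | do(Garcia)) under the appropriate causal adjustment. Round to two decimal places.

Patel is higher inside every bowling type stratum but Garcia is higher in aggregate. Whether to stratify depends on how bowling type relates to the player.
Nothing the player does changes bowling type; the imbalance is an allocation artefact. With bowling type also predicting the outcome, the pooled figure is confounded, and the within-stratum comparison is the causal one.
Adjusting over the population distribution of bowling type: 0.222·(0.611−0.540) + 0.333·(0.438−0.360) + 0.445·(0.399−0.240) = +0.113.

+0.11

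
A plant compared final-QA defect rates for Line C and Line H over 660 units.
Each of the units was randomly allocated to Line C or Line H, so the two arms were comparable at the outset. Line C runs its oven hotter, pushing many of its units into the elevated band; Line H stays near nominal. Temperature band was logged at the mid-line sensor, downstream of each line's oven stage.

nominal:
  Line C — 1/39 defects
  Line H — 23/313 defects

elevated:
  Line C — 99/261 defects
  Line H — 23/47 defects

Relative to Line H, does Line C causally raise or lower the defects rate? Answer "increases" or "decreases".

increases

The stratified and pooled comparisons disagree (Line C wins within each in-process temperature band; Line H wins overall), so the answer turns on the causal role of in-process temperature band.
The distribution of in-process temperature band is itself part of what the line does — it is an intermediate outcome. Holding it fixed would remove that part of the effect; the total effect is the pooled difference.
Pooled: Line C 33.3% vs Line H 12.8%; Line H is lower overall.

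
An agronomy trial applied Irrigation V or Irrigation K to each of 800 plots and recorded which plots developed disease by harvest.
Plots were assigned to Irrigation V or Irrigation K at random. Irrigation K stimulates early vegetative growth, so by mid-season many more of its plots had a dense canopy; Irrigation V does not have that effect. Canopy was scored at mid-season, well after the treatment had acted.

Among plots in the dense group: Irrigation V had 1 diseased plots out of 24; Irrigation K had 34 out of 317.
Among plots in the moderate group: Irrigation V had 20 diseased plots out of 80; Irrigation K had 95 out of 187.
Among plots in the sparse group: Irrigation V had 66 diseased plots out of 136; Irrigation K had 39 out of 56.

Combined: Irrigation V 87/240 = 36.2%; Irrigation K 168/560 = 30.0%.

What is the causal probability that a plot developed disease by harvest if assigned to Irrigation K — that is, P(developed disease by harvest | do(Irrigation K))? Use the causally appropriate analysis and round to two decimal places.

0.30

Mid-season canopy is downstream of the irrigation. One should not condition on a consequence of treatment, so the overall rates are the right comparison.
So P(outcome | do(Irrigation K)) is just the pooled rate for Irrigation K: 168/560 = 0.300.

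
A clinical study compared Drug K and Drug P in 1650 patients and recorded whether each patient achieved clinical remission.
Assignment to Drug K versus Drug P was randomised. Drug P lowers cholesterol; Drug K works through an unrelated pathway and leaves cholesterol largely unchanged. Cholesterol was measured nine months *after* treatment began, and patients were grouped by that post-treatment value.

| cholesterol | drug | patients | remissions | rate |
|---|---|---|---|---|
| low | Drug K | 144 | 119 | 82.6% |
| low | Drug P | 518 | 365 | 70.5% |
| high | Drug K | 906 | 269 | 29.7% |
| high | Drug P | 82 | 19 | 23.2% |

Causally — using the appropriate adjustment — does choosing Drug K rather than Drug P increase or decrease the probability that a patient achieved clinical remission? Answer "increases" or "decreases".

Stratifying would compare drugs among patients the drugs themselves sorted into cholesterol groups — a form of selection on an intermediate. The unconditioned pooled rates give the total causal effect.
Pooled: Drug K 37.0% vs Drug P 64.0%; Drug P is higher overall.

decreases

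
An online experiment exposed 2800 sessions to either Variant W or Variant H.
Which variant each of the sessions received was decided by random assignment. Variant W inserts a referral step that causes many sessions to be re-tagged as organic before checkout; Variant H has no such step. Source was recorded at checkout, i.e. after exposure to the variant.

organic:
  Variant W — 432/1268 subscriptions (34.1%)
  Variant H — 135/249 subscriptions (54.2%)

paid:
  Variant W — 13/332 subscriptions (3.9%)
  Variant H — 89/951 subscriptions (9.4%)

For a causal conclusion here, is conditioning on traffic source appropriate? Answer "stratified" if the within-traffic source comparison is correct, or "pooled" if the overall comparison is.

pooled

Traffic source is downstream of the variant. One should not condition on a consequence of treatment, so the overall rates are the right comparison.
Pooled: Variant W 27.8% vs Variant H 18.7%; Variant W is higher overall.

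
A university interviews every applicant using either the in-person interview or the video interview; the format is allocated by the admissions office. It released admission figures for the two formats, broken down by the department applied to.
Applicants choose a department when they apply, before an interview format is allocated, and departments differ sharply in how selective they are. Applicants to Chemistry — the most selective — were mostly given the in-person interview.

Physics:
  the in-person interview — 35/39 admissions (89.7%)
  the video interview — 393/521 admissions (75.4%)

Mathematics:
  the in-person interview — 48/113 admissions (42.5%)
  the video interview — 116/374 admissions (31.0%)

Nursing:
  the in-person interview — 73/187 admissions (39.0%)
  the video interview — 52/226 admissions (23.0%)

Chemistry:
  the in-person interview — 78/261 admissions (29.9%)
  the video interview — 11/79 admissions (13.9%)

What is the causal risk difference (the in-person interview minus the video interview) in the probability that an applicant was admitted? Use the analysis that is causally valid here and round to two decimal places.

+0.14

Department satisfies the back-door criterion: it is not a descendant of the interview format, and it blocks the spurious path from interview format to outcome. Adjusting for it (i.e., using the within-department rates) gives the causal effect.
Adjusting over the population distribution of department: 0.311·(0.897−0.754) + 0.271·(0.425−0.310) + 0.229·(0.390−0.230) + 0.189·(0.299−0.139) = +0.142.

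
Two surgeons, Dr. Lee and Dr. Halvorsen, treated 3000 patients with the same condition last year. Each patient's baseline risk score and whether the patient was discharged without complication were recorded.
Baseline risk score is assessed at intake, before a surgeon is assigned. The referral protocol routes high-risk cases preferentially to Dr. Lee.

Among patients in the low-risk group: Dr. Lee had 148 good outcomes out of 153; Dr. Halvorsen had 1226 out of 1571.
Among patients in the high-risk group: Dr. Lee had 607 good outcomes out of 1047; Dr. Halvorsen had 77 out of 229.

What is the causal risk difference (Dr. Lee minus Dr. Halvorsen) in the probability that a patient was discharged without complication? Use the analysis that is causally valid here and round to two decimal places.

+0.21

Dr. Lee is higher inside every baseline risk score stratum but Dr. Halvorsen is higher in aggregate. Whether to stratify depends on how baseline risk score relates to the surgeon.
Here baseline risk score is a common cause — it drives both which surgeon a case falls under and the outcome. The crude comparison mixes populations; the stratum-specific rates are the causally relevant ones.
Adjusting over the population distribution of baseline risk score: 0.575·(0.967−0.780) + 0.425·(0.580−0.336) = +0.211.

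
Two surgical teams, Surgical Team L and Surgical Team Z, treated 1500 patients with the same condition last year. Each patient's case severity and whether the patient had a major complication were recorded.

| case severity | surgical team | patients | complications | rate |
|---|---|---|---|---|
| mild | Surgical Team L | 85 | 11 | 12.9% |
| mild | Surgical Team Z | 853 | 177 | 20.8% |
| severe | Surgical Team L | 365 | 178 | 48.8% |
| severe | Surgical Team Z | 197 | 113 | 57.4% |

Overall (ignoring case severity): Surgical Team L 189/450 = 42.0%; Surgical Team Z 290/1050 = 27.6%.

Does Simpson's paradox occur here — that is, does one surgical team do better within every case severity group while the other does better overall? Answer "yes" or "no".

Within each case severity level (mild 12.9% vs 20.8%; severe 48.8% vs 57.4%), Surgical Team L has the lower rate every time. Pooled: 42.0% vs 27.6% — Surgical Team Z has the lower rate overall. The two comparisons disagree.

yes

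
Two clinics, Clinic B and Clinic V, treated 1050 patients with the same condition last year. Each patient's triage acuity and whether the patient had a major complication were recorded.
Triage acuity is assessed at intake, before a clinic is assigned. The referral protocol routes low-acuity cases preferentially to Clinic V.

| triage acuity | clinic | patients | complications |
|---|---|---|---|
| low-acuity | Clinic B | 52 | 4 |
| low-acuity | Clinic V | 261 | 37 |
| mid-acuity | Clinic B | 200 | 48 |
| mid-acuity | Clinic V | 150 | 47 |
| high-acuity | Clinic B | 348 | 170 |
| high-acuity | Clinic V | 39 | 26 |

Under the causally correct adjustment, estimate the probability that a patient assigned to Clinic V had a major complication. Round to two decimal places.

The imbalance in triage acuity arose from how patients were allocated, not from anything the clinic did; and triage acuity independently affects the outcome. The pooled gap is confounded — condition on triage acuity.
Standardising Clinic V to the population triage acuity mix: 0.298·37/261 + 0.333·47/150 + 0.369·26/39 = 0.392.

0.39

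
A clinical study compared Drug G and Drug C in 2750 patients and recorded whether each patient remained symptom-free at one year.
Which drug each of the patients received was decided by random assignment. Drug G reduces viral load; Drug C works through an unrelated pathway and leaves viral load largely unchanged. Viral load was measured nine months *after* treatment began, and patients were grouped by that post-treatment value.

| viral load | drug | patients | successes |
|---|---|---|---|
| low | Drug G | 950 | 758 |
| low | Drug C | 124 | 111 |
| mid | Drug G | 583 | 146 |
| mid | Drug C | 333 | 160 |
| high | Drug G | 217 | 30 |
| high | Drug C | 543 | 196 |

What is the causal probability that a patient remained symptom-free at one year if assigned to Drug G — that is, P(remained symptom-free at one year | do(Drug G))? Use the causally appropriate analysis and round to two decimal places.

Viral load is recorded after the drug and is itself shifted by it — it sits on the causal path from drug to outcome. Conditioning on a mediator would strip out part of the effect we want; the pooled comparison gives the total causal effect.
So P(outcome | do(Drug G)) is just the pooled rate for Drug G: 934/1750 = 0.534.

0.53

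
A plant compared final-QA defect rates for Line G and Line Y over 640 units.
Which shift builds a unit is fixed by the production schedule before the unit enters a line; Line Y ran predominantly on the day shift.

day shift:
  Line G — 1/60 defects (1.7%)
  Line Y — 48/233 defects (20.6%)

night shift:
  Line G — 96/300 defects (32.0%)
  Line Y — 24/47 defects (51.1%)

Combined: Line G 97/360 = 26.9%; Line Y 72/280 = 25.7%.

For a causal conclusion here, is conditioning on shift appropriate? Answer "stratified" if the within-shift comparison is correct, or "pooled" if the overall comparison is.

The stratified and pooled comparisons disagree (Line G wins within each shift; Line Y wins overall), so the answer turns on the causal role of shift.
The imbalance in shift arose from how units were allocated, not from anything the line did; and shift independently affects the outcome. The pooled gap is confounded — condition on shift.
Within each level — day shift: 1.7% vs 20.6%; night shift: 32.0% vs 51.1% — Line G is lower every time.

stratified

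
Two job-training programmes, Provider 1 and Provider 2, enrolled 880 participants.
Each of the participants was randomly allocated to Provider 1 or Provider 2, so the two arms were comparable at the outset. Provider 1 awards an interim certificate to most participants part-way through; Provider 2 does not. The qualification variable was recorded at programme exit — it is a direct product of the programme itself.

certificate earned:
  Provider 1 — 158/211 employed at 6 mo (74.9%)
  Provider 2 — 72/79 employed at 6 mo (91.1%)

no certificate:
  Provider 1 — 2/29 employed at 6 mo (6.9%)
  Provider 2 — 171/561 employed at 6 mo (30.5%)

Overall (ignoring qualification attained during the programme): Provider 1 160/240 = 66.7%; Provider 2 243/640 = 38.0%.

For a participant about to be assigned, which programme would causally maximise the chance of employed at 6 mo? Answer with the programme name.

Because the programme influences qualification attained during the programme, qualification attained during the programme is a post-treatment mediator, not a confounder. Stratifying on it would bias the estimate; the causal effect is the crude pooled difference.
Pooled: Provider 1 66.7% vs Provider 2 38.0%; Provider 1 is higher overall.

Provider 1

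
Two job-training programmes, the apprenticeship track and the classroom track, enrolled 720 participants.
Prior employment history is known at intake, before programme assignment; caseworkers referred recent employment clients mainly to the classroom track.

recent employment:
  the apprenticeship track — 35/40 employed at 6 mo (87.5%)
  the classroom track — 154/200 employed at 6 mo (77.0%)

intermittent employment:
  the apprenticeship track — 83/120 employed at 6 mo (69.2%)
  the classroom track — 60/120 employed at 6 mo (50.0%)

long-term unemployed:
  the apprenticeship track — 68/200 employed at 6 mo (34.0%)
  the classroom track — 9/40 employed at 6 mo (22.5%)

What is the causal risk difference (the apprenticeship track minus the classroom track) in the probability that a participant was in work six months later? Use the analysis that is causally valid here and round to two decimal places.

the apprenticeship track is higher inside every prior employment history stratum but the classroom track is higher in aggregate. Whether to stratify depends on how prior employment history relates to the programme.
Nothing the programme does changes prior employment history; the imbalance is an allocation artefact. With prior employment history also predicting the outcome, the pooled figure is confounded, and the within-stratum comparison is the causal one.
Adjusting over the population distribution of prior employment history: 0.333·(0.875−0.770) + 0.333·(0.692−0.500) + 0.333·(0.340−0.225) = +0.137.

+0.14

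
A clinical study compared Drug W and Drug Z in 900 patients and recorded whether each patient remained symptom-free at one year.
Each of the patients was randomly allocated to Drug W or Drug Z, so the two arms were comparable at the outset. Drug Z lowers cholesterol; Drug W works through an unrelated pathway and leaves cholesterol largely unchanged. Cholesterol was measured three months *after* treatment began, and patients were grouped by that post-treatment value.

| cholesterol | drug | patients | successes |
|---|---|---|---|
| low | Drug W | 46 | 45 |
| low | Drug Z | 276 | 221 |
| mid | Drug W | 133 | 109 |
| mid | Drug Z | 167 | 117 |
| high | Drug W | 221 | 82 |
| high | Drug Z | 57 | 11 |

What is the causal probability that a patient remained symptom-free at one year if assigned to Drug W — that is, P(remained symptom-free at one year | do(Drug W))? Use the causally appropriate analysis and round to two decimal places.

0.59

Because the drug influences cholesterol, cholesterol is a post-treatment mediator, not a confounder. Stratifying on it would bias the estimate; the causal effect is the crude pooled difference.
So P(outcome | do(Drug W)) is just the pooled rate for Drug W: 236/400 = 0.590.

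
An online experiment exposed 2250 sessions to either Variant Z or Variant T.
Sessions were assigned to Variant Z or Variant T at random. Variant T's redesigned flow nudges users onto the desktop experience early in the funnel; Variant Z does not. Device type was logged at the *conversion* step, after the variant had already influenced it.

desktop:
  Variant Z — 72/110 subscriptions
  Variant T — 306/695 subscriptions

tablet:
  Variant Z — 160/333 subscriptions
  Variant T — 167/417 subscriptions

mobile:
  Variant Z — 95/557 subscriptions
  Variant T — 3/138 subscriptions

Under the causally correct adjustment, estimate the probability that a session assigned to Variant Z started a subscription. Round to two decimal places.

0.33

Variant Z is higher inside every device type stratum but Variant T is higher in aggregate. Whether to stratify depends on how device type relates to the variant.
Device type is downstream of the variant. One should not condition on a consequence of treatment, so the overall rates are the right comparison.
So P(outcome | do(Variant Z)) is just the pooled rate for Variant Z: 327/1000 = 0.327.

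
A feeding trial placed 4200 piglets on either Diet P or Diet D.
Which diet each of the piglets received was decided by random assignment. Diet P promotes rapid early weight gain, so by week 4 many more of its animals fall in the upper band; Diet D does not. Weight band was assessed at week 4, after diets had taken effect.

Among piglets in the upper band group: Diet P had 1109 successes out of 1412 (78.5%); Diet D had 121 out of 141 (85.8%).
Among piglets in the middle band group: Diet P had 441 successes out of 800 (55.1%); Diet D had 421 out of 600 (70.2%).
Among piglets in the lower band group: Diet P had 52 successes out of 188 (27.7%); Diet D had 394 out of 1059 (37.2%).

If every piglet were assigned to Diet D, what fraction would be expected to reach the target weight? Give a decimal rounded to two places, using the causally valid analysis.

Within every week-4 weight band level Diet D has the higher rate, yet pooled Diet P does — Simpson's reversal.
Week-4 weight band here is a post-treatment variable shaped by the diet; conditioning on it would introduce bias rather than remove it. The overall comparison is the causal one.
So P(outcome | do(Diet D)) is just the pooled rate for Diet D: 936/1800 = 0.520.

0.52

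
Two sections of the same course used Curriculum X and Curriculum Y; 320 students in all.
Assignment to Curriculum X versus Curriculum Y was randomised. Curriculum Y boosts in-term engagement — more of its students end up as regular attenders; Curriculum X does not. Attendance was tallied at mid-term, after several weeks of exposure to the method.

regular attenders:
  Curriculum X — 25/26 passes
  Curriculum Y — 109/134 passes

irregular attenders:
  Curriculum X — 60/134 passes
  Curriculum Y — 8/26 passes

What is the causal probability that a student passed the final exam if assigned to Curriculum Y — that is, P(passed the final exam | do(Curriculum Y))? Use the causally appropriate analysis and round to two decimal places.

Within every mid-term attendance level Curriculum X has the higher rate, yet pooled Curriculum Y does — Simpson's reversal.
Mid-term attendance is recorded after the teaching method and is itself shifted by it — it sits on the causal path from teaching method to outcome. Conditioning on a mediator would strip out part of the effect we want; the pooled comparison gives the total causal effect.
So P(outcome | do(Curriculum Y)) is just the pooled rate for Curriculum Y: 117/160 = 0.731.

0.73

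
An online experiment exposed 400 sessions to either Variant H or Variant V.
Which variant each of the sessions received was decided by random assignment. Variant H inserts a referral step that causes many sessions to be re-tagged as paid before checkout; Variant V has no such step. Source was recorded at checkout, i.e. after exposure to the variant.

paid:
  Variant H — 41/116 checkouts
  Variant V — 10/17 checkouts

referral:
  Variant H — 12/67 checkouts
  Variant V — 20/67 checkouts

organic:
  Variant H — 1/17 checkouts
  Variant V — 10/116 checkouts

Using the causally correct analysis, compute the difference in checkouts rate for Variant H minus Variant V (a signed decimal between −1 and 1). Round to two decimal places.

+0.07

Traffic source is recorded after the variant and is itself shifted by it — it sits on the causal path from variant to outcome. Conditioning on a mediator would strip out part of the effect we want; the pooled comparison gives the total causal effect.
The causal difference is the pooled difference: 0.270 − 0.200 = +0.070.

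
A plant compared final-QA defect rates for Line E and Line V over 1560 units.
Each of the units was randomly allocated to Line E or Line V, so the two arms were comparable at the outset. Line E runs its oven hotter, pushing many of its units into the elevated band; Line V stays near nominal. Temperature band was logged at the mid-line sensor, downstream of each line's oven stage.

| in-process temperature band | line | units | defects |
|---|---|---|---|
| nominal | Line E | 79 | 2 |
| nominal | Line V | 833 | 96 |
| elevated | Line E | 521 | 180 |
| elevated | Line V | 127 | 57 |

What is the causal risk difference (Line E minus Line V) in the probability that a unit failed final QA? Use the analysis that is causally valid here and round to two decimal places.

The stratified and pooled comparisons disagree (Line E wins within each in-process temperature band; Line V wins overall), so the answer turns on the causal role of in-process temperature band.
In-process temperature band lies on the pathway line → in-process temperature band → outcome, so adjusting for it blocks the indirect effect. For the total causal effect of line, use the unadjusted pooled rates.
The causal difference is the pooled difference: 0.303 − 0.159 = +0.144.

+0.14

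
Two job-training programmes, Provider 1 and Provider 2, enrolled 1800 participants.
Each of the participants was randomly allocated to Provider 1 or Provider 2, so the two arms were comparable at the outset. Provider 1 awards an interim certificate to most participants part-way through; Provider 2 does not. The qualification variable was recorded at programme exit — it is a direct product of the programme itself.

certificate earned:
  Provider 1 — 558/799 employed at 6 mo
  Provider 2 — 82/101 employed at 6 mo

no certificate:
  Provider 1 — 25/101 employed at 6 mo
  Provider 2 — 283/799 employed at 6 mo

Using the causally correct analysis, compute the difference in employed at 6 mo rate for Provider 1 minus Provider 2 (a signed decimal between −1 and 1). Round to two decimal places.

Within every qualification attained during the programme level Provider 2 has the higher rate, yet pooled Provider 1 does — Simpson's reversal.
Stratifying would compare programmes among participants the programmes themselves sorted into qualification attained during the programme groups — a form of selection on an intermediate. The unconditioned pooled rates give the total causal effect.
The causal difference is the pooled difference: 0.648 − 0.406 = +0.242.

+0.24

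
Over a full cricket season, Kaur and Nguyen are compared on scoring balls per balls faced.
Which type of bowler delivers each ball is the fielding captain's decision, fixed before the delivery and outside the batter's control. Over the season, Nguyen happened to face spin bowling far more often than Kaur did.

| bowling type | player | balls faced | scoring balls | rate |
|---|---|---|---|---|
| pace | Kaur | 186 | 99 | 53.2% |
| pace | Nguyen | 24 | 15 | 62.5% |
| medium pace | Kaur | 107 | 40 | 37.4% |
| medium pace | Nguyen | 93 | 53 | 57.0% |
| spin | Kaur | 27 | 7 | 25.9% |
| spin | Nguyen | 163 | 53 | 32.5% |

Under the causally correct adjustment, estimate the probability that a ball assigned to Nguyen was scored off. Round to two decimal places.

Nguyen is higher inside every bowling type stratum but Kaur is higher in aggregate. Whether to stratify depends on how bowling type relates to the player.
Bowling type is set before the player has any effect — it is not caused by the player — and it independently drives the outcome. That makes it a confounder, so the causal comparison is within bowling type levels.
Standardising Nguyen to the population bowling type mix: 0.350·15/24 + 0.333·53/93 + 0.317·53/163 = 0.512.

0.51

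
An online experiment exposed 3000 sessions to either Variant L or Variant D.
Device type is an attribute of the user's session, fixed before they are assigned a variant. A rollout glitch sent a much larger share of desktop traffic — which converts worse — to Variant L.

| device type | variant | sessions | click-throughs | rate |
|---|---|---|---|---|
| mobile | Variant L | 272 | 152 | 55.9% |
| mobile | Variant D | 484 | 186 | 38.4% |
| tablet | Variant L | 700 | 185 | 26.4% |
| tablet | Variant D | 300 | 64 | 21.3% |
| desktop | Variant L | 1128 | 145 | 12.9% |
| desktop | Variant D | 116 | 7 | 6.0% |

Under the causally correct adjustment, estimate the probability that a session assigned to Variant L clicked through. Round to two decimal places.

The device type-specific comparison favours Variant L throughout, but the pooled figures favour Variant D. The question is whether to condition on device type.
Since device type is a pre-existing factor (not a product of the variant) and it affects the outcome on its own, it is a confounder. The stratified rates, not the pooled rate, identify the causal effect.
Standardising Variant L to the population device type mix: 0.252·152/272 + 0.333·185/700 + 0.415·145/1128 = 0.282.

0.28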